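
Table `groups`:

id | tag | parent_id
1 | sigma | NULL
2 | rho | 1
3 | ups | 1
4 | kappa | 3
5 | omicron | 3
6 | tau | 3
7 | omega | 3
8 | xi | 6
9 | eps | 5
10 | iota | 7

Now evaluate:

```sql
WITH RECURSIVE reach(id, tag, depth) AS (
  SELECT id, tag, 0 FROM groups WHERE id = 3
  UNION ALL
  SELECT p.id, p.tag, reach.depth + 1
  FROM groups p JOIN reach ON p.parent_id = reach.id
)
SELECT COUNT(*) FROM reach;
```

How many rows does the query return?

8

Base: id=3 (ups) at depth 0.
Iteration 1: rows with parent_id in {3} -> kappa (id 4, depth 1), omicron (id 5, depth 1), tau (id 6, depth 1), omega (id 7, depth 1).
Iteration 2: rows with parent_id in {4,5,6,7} -> xi (id 8, depth 2), eps (id 9, depth 2), iota (id 10, depth 2).
Iteration 3: no rows with parent_id in {8,9,10}; recursion stops.
Total rows emitted: 8.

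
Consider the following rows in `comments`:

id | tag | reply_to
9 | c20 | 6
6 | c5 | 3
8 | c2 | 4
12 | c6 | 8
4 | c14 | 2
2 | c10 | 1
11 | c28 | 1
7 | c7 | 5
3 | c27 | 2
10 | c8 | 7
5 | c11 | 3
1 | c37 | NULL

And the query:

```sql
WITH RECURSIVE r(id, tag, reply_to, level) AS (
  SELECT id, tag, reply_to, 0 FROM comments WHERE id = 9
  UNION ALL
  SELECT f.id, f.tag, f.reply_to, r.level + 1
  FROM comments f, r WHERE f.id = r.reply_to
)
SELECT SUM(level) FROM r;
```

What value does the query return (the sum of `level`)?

Base: id=9 (c20), reply_to=6, level 0.
Iteration 1: join on id=6 -> c5 (id 6, reply_to=3, level 1).
Iteration 2: join on id=3 -> c27 (id 3, reply_to=2, level 2).
Iteration 3: join on id=2 -> c10 (id 2, reply_to=1, level 3).
Iteration 4: join on id=1 -> c37 (id 1, reply_to=NULL, level 4).
Iteration 5: reply_to is NULL; no match; recursion stops.
SUM(level) = 0 + 1 + 2 + 3 + 4 = 10.

10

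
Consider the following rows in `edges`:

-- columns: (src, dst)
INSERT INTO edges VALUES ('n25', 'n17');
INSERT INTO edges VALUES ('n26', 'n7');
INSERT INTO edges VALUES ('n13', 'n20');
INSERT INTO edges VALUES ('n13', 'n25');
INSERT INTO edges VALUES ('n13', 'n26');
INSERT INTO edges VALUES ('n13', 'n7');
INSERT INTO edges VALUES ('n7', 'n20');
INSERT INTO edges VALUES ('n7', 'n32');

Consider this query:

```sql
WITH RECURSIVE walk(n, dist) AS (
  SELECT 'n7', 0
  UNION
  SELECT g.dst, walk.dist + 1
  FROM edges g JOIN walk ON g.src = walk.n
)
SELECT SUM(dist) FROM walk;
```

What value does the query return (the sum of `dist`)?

2

Base: (n7, dist=0).
Iteration 1: edges from {n7} -> (n20, dist=1), (n32, dist=1).
Iteration 2: no outgoing edges from {n20,n32}; recursion stops.
SUM(dist) = 0 + 1 + 1 = 2.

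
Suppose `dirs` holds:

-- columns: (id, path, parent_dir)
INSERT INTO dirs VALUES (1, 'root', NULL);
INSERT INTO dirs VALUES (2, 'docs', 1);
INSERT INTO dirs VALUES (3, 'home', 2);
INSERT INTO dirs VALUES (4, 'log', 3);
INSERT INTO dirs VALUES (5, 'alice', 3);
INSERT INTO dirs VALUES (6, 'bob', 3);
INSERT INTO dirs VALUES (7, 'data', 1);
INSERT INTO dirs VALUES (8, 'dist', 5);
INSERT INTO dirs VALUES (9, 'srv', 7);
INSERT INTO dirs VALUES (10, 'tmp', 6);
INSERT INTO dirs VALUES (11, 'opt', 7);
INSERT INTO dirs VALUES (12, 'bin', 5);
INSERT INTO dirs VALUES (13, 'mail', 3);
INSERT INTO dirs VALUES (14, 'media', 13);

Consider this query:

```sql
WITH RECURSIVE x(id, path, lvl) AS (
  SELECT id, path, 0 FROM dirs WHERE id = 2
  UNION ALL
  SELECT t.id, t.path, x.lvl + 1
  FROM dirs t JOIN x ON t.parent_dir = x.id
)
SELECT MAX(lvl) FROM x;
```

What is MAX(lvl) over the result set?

3

Base: id=2 (docs) at lvl 0.
Iteration 1: rows with parent_dir in {2} -> home (id 3, lvl 1).
Iteration 2: rows with parent_dir in {3} -> log (id 4, lvl 2), alice (id 5, lvl 2), bob (id 6, lvl 2), mail (id 13, lvl 2).
Iteration 3: rows with parent_dir in {4,5,6,13} -> dist (id 8, lvl 3), tmp (id 10, lvl 3), bin (id 12, lvl 3), media (id 14, lvl 3).
Iteration 4: no rows with parent_dir in {8,10,12,14}; recursion stops.
lvl values: 0, 1, 2, 2, 2, 2, 3, 3, 3, 3; the maximum is 3.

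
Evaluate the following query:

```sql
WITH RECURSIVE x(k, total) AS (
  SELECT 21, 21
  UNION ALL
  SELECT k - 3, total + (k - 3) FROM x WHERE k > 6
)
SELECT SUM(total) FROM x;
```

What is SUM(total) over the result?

336

Base: k=21, total=21.
Iteration 1: 21 > 6 holds -> k = 21 - 3 = 18, total = 21 + 18 = 39.
Iteration 2: 18 > 6 holds -> k = 18 - 3 = 15, total = 39 + 15 = 54.
Iteration 3: 15 > 6 holds -> k = 15 - 3 = 12, total = 54 + 12 = 66.
Iteration 4: 12 > 6 holds -> k = 12 - 3 = 9, total = 66 + 9 = 75.
Iteration 5: 9 > 6 holds -> k = 9 - 3 = 6, total = 75 + 6 = 81.
Iteration 6: 6 > 6 fails; recursion stops.
SUM(total) = 21 + 39 + 54 + 66 + 75 + 81 = 336.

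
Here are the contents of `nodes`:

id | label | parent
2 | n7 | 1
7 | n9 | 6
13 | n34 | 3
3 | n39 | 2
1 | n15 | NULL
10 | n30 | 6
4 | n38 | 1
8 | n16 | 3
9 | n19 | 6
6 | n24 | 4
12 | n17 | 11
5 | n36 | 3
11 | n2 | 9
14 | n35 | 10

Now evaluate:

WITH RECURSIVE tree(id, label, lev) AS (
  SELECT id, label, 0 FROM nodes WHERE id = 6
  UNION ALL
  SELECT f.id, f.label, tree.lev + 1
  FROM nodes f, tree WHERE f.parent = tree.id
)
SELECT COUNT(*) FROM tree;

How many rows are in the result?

Base: id=6 (n24) at lev 0.
Iteration 1: rows with parent in {6} -> n9 (id 7, lev 1), n19 (id 9, lev 1), n30 (id 10, lev 1).
Iteration 2: rows with parent in {7,9,10} -> n2 (id 11, lev 2), n35 (id 14, lev 2).
Iteration 3: rows with parent in {11,14} -> n17 (id 12, lev 3).
Iteration 4: no rows with parent in {12}; recursion stops.
Total rows emitted: 7.

7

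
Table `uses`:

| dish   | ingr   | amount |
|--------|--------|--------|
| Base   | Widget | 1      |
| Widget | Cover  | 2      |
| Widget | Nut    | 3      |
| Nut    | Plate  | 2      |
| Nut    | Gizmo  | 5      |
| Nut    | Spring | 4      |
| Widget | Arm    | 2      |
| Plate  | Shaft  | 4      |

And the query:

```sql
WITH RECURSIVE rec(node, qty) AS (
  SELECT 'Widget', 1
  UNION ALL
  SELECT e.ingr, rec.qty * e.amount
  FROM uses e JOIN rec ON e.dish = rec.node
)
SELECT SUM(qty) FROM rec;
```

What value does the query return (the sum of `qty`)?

65

Base: (Widget, qty=1).
Iteration 1: components of {Widget} -> Arm = 1*2 = 2, Cover = 1*2 = 2, Nut = 1*3 = 3.
Iteration 2: components of {Arm,Cover,Nut} -> Gizmo = 3*5 = 15, Plate = 3*2 = 6, Spring = 3*4 = 12.
Iteration 3: components of {Gizmo,Plate,Spring} -> Shaft = 6*4 = 24.
Iteration 4: no further components; recursion stops.
SUM(qty) = 1 + 2 + 3 + 2 + 6 + 15 + 12 + 24 = 65.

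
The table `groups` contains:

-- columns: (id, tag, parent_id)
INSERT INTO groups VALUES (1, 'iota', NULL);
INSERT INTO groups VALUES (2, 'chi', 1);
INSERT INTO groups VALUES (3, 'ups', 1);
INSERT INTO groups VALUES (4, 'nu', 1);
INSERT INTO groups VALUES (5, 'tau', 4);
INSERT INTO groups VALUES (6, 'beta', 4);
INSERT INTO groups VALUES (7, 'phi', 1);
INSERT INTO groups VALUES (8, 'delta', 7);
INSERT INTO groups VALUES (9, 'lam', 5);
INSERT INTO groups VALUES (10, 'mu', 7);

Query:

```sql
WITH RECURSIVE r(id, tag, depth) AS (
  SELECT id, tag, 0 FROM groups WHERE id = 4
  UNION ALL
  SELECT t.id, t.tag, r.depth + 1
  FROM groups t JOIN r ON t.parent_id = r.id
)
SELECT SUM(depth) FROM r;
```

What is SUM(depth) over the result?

Base: id=4 (nu) at depth 0.
Iteration 1: rows with parent_id in {4} -> tau (id 5, depth 1), beta (id 6, depth 1).
Iteration 2: rows with parent_id in {5,6} -> lam (id 9, depth 2).
Iteration 3: no rows with parent_id in {9}; recursion stops.
SUM(depth) = 0 + 1 + 1 + 2 = 4.

4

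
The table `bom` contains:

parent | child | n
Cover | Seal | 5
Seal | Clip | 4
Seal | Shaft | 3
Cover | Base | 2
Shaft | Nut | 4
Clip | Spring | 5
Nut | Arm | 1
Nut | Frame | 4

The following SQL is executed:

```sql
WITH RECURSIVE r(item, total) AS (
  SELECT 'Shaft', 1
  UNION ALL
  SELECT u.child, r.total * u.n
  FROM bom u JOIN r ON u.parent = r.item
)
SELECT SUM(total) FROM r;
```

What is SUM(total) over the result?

25

Base: (Shaft, total=1).
Iteration 1: components of {Shaft} -> Nut = 1*4 = 4.
Iteration 2: components of {Nut} -> Arm = 4*1 = 4, Frame = 4*4 = 16.
Iteration 3: no further components; recursion stops.
SUM(total) = 1 + 4 + 4 + 16 = 25.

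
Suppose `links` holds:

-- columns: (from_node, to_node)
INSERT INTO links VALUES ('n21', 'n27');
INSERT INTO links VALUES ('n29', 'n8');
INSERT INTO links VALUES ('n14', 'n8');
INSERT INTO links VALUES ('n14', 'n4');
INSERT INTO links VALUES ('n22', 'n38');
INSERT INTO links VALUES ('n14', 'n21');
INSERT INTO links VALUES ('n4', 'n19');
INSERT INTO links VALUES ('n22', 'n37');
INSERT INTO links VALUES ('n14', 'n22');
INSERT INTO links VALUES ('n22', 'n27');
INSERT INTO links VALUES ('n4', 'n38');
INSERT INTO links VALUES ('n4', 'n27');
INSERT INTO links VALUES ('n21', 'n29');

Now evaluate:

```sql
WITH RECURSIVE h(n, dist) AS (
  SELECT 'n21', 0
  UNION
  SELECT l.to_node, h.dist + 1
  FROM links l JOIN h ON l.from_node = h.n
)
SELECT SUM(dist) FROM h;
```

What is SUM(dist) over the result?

Base: (n21, dist=0).
Iteration 1: edges from {n21} -> (n27, dist=1), (n29, dist=1).
Iteration 2: edges from {n27,n29} -> (n8, dist=2).
Iteration 3: no outgoing edges from {n8}; recursion stops.
SUM(dist) = 0 + 1 + 1 + 2 = 4.

4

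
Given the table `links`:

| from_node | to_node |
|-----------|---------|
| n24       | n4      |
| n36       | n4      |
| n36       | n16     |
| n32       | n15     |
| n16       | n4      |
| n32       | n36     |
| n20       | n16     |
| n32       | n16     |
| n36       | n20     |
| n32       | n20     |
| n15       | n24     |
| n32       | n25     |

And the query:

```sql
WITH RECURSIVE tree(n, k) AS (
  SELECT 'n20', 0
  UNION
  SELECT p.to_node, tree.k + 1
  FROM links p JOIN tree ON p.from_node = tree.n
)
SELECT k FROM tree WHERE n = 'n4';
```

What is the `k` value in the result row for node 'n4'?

Base: (n20, k=0).
Iteration 1: edges from {n20} -> (n16, k=1).
Iteration 2: edges from {n16} -> (n4, k=2).
Iteration 3: no outgoing edges from {n4}; recursion stops.

2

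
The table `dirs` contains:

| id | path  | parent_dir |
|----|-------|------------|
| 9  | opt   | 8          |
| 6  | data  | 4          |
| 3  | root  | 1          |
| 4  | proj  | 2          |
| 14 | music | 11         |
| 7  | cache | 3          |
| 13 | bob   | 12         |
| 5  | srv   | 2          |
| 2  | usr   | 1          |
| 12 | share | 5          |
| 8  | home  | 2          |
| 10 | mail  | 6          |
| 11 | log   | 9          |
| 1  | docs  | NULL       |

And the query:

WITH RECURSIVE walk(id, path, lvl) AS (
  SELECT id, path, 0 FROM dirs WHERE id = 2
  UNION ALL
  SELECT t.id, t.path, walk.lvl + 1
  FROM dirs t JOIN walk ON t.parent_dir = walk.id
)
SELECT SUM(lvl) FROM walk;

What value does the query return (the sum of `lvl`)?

22

Base: id=2 (usr) at lvl 0.
Iteration 1: rows with parent_dir in {2} -> proj (id 4, lvl 1), srv (id 5, lvl 1), home (id 8, lvl 1).
Iteration 2: rows with parent_dir in {4,5,8} -> data (id 6, lvl 2), opt (id 9, lvl 2), share (id 12, lvl 2).
Iteration 3: rows with parent_dir in {6,9,12} -> mail (id 10, lvl 3), log (id 11, lvl 3), bob (id 13, lvl 3).
Iteration 4: rows with parent_dir in {10,11,13} -> music (id 14, lvl 4).
Iteration 5: no rows with parent_dir in {14}; recursion stops.
SUM(lvl) = 0 + 1 + 1 + 1 + 2 + 2 + 2 + 3 + 3 + 3 + 4 = 22.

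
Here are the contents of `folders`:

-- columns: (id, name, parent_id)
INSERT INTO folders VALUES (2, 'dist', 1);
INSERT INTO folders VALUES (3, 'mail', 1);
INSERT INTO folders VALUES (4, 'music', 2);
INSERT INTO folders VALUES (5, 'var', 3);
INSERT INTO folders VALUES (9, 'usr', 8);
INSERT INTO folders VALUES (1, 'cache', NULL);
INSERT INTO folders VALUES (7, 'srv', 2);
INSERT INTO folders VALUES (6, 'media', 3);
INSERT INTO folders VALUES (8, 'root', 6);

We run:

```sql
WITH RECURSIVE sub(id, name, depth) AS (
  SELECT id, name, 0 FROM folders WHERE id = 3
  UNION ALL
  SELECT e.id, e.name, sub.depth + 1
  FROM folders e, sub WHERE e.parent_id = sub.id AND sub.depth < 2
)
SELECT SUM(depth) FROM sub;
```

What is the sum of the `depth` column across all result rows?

Base: id=3 (mail) at depth 0.
Iteration 1: rows with parent_id in {3} -> var (id 5, depth 1), media (id 6, depth 1).
Iteration 2: rows with parent_id in {5,6} -> root (id 8, depth 2).
Iteration 3: depth < 2 fails for all current rows; recursion stops.
SUM(depth) = 0 + 1 + 1 + 2 = 4.

4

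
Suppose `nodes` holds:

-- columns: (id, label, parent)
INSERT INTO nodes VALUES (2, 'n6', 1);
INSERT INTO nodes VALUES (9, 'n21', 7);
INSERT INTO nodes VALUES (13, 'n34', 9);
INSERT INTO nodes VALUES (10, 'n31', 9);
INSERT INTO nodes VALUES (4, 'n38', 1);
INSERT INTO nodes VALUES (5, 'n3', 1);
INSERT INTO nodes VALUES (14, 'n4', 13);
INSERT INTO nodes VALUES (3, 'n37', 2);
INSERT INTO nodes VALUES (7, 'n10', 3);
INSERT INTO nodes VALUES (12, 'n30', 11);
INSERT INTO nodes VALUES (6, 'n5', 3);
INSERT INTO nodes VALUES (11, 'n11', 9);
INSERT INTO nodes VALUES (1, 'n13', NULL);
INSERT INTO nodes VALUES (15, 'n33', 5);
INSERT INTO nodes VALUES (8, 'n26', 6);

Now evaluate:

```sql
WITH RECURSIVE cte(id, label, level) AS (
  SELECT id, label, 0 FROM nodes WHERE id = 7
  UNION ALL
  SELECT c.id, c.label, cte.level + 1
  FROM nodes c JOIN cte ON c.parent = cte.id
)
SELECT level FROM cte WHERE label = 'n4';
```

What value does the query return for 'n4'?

3

Base: id=7 (n10) at level 0.
Iteration 1: rows with parent in {7} -> n21 (id 9, level 1).
Iteration 2: rows with parent in {9} -> n31 (id 10, level 2), n11 (id 11, level 2), n34 (id 13, level 2).
Iteration 3: rows with parent in {10,11,13} -> n30 (id 12, level 3), n4 (id 14, level 3).
Iteration 4: no rows with parent in {12,14}; recursion stops.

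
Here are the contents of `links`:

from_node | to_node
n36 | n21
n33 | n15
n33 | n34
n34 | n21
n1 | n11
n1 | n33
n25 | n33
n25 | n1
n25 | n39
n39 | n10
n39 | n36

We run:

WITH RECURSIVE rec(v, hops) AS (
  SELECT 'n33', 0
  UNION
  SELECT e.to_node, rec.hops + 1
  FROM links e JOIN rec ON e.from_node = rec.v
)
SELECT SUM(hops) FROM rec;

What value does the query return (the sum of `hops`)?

4

Base: (n33, hops=0).
Iteration 1: edges from {n33} -> (n15, hops=1), (n34, hops=1).
Iteration 2: edges from {n15,n34} -> (n21, hops=2).
Iteration 3: no outgoing edges from {n21}; recursion stops.
SUM(hops) = 0 + 1 + 1 + 2 = 4.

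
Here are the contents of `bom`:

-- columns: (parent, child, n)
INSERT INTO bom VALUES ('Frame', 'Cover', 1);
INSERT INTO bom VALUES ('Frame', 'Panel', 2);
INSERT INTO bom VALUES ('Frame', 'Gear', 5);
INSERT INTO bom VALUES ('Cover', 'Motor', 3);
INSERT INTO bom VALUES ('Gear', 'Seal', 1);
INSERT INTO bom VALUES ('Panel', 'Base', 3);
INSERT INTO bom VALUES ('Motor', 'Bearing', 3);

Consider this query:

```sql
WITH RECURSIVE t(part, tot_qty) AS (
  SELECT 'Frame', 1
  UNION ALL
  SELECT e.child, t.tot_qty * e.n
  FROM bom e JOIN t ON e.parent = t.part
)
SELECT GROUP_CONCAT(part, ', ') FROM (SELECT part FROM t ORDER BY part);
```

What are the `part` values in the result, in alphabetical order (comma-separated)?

Base, Bearing, Cover, Frame, Gear, Motor, Panel, Seal

Base: (Frame, tot_qty=1).
Iteration 1: components of {Frame} -> Cover = 1*1 = 1, Gear = 1*5 = 5, Panel = 1*2 = 2.
Iteration 2: components of {Cover,Gear,Panel} -> Base = 2*3 = 6, Motor = 1*3 = 3, Seal = 5*1 = 5.
Iteration 3: components of {Base,Motor,Seal} -> Bearing = 3*3 = 9.
Iteration 4: no further components; recursion stops.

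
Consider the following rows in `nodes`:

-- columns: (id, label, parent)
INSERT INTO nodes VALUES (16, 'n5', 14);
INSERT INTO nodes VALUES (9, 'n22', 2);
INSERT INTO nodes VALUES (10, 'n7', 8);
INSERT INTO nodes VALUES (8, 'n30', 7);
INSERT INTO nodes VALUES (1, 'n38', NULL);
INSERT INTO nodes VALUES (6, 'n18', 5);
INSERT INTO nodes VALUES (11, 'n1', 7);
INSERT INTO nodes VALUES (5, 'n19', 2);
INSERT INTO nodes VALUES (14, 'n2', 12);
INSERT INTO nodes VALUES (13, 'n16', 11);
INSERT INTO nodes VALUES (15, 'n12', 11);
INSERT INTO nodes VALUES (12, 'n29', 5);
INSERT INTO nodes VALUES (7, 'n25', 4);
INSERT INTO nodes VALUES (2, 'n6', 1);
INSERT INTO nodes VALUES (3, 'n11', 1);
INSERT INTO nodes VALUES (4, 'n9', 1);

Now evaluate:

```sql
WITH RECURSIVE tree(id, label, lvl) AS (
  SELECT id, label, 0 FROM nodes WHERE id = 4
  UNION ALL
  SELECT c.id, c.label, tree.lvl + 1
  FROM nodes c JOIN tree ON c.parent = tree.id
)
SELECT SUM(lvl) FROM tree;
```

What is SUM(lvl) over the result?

14

Base: id=4 (n9) at lvl 0.
Iteration 1: rows with parent in {4} -> n25 (id 7, lvl 1).
Iteration 2: rows with parent in {7} -> n30 (id 8, lvl 2), n1 (id 11, lvl 2).
Iteration 3: rows with parent in {8,11} -> n7 (id 10, lvl 3), n16 (id 13, lvl 3), n12 (id 15, lvl 3).
Iteration 4: no rows with parent in {10,13,15}; recursion stops.
SUM(lvl) = 0 + 1 + 2 + 2 + 3 + 3 + 3 = 14.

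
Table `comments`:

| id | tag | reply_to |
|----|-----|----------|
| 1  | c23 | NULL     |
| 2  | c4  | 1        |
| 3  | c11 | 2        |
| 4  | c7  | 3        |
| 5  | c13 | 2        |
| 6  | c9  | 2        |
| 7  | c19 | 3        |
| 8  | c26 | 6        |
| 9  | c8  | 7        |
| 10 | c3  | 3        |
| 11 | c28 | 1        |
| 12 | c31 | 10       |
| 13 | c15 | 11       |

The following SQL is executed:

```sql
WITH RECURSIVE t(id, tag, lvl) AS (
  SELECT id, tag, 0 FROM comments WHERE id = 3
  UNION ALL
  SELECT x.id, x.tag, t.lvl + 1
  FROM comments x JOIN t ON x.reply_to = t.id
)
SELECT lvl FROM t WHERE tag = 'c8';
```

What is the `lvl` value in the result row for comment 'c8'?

2

Base: id=3 (c11) at lvl 0.
Iteration 1: rows with reply_to in {3} -> c7 (id 4, lvl 1), c19 (id 7, lvl 1), c3 (id 10, lvl 1).
Iteration 2: rows with reply_to in {4,7,10} -> c8 (id 9, lvl 2), c31 (id 12, lvl 2).
Iteration 3: no rows with reply_to in {9,12}; recursion stops.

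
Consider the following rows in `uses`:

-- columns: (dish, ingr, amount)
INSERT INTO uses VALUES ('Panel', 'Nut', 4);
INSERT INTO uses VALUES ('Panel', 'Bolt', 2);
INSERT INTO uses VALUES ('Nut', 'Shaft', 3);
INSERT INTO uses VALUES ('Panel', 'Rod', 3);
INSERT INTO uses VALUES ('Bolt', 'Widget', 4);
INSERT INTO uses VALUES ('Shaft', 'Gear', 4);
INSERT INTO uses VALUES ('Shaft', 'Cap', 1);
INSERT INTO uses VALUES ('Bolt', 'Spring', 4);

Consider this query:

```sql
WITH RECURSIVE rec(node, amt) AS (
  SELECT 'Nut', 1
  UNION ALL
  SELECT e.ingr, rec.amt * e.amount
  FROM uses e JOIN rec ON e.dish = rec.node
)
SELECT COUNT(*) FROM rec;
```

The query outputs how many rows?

Base: (Nut, amt=1).
Iteration 1: components of {Nut} -> Shaft = 1*3 = 3.
Iteration 2: components of {Shaft} -> Cap = 3*1 = 3, Gear = 3*4 = 12.
Iteration 3: no further components; recursion stops.
Total rows emitted: 4.

4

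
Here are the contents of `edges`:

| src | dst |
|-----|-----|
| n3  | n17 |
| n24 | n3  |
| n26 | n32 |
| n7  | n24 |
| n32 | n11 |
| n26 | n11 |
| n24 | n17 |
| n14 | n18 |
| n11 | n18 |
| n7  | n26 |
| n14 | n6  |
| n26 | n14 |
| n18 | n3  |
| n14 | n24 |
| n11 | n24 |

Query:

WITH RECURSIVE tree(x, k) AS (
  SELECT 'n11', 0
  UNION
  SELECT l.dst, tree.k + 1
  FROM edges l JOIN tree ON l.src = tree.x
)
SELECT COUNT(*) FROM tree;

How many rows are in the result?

6

Base: (n11, k=0).
Iteration 1: edges from {n11} -> (n18, k=1), (n24, k=1).
Iteration 2: edges from {n18,n24} -> (n17, k=2), (n3, k=2). [UNION drops 1 duplicate row(s)]
Iteration 3: edges from {n17,n3} -> (n17, k=3).
Iteration 4: no outgoing edges from {n17}; recursion stops.
Total rows emitted: 6.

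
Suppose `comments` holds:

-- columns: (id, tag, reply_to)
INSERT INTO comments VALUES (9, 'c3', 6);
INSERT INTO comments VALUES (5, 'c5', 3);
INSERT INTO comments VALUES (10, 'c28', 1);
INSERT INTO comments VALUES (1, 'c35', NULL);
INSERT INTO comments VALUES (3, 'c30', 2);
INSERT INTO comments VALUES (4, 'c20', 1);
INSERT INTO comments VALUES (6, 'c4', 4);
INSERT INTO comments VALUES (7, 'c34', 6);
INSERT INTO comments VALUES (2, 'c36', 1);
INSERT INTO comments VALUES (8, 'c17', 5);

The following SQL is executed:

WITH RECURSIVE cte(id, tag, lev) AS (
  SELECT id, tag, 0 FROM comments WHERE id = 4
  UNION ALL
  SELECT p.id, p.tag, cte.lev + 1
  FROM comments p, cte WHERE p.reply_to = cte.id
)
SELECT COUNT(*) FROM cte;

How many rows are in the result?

4

Base: id=4 (c20) at lev 0.
Iteration 1: rows with reply_to in {4} -> c4 (id 6, lev 1).
Iteration 2: rows with reply_to in {6} -> c34 (id 7, lev 2), c3 (id 9, lev 2).
Iteration 3: no rows with reply_to in {7,9}; recursion stops.
Total rows emitted: 4.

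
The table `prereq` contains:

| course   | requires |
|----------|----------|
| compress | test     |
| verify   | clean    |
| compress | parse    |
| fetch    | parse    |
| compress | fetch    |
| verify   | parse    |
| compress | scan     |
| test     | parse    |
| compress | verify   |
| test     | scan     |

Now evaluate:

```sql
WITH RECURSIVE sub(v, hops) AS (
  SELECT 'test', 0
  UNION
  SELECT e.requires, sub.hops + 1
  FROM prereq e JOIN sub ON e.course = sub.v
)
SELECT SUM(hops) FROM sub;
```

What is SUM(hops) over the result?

Base: (test, hops=0).
Iteration 1: edges from {test} -> (parse, hops=1), (scan, hops=1).
Iteration 2: no outgoing edges from {parse,scan}; recursion stops.
SUM(hops) = 0 + 1 + 1 = 2.

2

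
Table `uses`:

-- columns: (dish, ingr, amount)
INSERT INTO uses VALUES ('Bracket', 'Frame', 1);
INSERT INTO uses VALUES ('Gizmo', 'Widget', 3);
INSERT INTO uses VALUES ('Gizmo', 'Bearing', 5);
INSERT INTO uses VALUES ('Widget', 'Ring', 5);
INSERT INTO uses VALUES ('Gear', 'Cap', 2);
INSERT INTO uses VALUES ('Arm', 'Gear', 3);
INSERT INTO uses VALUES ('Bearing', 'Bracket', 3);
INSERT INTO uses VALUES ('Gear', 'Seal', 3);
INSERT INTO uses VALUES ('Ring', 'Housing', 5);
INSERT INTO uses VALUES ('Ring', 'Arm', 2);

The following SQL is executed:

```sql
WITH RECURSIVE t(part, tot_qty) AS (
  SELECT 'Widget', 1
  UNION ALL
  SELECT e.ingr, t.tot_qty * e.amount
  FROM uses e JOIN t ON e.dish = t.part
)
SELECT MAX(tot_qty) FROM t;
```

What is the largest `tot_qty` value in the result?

90

Base: (Widget, tot_qty=1).
Iteration 1: components of {Widget} -> Ring = 1*5 = 5.
Iteration 2: components of {Ring} -> Arm = 5*2 = 10, Housing = 5*5 = 25.
Iteration 3: components of {Arm,Housing} -> Gear = 10*3 = 30.
Iteration 4: components of {Gear} -> Cap = 30*2 = 60, Seal = 30*3 = 90.
Iteration 5: no further components; recursion stops.
tot_qty values: 1, 5, 25, 10, 30, 90, 60; the maximum is 90.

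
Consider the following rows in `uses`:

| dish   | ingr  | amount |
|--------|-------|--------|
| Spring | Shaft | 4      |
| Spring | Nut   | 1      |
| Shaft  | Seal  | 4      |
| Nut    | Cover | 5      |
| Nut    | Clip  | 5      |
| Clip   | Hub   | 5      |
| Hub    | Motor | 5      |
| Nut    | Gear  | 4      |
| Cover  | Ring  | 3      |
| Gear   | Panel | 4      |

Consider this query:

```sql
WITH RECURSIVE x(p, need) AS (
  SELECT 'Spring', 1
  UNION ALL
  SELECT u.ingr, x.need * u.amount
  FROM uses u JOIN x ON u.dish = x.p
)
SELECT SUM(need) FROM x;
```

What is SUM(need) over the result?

Base: (Spring, need=1).
Iteration 1: components of {Spring} -> Nut = 1*1 = 1, Shaft = 1*4 = 4.
Iteration 2: components of {Nut,Shaft} -> Clip = 1*5 = 5, Cover = 1*5 = 5, Gear = 1*4 = 4, Seal = 4*4 = 16.
Iteration 3: components of {Clip,Cover,Gear,Seal} -> Hub = 5*5 = 25, Panel = 4*4 = 16, Ring = 5*3 = 15.
Iteration 4: components of {Hub,Panel,Ring} -> Motor = 25*5 = 125.
Iteration 5: no further components; recursion stops.
SUM(need) = 1 + 4 + 1 + 16 + 5 + 5 + 4 + 15 + 25 + 16 + 125 = 217.

217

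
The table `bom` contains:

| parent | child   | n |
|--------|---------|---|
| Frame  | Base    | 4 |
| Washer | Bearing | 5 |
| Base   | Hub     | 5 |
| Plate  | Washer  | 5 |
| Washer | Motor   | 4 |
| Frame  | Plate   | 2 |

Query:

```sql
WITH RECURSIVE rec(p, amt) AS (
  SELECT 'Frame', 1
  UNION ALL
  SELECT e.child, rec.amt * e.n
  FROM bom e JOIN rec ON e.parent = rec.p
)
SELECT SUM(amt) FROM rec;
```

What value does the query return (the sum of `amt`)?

127

Base: (Frame, amt=1).
Iteration 1: components of {Frame} -> Base = 1*4 = 4, Plate = 1*2 = 2.
Iteration 2: components of {Base,Plate} -> Hub = 4*5 = 20, Washer = 2*5 = 10.
Iteration 3: components of {Hub,Washer} -> Bearing = 10*5 = 50, Motor = 10*4 = 40.
Iteration 4: no further components; recursion stops.
SUM(amt) = 1 + 2 + 4 + 10 + 20 + 50 + 40 = 127.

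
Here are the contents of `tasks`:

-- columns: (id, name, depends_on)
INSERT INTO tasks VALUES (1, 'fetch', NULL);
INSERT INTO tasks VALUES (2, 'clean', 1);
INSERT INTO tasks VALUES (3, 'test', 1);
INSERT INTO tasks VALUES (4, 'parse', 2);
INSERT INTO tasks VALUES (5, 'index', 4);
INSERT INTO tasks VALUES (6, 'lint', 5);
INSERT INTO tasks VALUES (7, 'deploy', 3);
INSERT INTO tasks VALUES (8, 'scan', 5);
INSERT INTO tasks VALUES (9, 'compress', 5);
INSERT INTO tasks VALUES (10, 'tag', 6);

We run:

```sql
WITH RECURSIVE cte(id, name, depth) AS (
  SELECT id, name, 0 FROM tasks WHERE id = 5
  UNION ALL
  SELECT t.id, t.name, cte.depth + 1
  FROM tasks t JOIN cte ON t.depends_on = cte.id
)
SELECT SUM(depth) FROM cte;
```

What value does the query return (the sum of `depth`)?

Base: id=5 (index) at depth 0.
Iteration 1: rows with depends_on in {5} -> lint (id 6, depth 1), scan (id 8, depth 1), compress (id 9, depth 1).
Iteration 2: rows with depends_on in {6,8,9} -> tag (id 10, depth 2).
Iteration 3: no rows with depends_on in {10}; recursion stops.
SUM(depth) = 0 + 1 + 1 + 1 + 2 = 5.

5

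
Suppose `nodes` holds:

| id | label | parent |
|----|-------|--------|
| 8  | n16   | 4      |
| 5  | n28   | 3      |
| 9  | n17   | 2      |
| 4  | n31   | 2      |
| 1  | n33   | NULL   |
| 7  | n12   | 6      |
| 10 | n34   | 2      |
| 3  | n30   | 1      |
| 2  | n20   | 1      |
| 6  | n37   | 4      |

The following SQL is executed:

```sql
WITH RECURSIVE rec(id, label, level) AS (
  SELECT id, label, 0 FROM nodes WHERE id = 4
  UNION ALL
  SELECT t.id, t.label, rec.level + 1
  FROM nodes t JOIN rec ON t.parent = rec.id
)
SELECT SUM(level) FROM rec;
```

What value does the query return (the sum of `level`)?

4

Base: id=4 (n31) at level 0.
Iteration 1: rows with parent in {4} -> n37 (id 6, level 1), n16 (id 8, level 1).
Iteration 2: rows with parent in {6,8} -> n12 (id 7, level 2).
Iteration 3: no rows with parent in {7}; recursion stops.
SUM(level) = 0 + 1 + 1 + 2 = 4.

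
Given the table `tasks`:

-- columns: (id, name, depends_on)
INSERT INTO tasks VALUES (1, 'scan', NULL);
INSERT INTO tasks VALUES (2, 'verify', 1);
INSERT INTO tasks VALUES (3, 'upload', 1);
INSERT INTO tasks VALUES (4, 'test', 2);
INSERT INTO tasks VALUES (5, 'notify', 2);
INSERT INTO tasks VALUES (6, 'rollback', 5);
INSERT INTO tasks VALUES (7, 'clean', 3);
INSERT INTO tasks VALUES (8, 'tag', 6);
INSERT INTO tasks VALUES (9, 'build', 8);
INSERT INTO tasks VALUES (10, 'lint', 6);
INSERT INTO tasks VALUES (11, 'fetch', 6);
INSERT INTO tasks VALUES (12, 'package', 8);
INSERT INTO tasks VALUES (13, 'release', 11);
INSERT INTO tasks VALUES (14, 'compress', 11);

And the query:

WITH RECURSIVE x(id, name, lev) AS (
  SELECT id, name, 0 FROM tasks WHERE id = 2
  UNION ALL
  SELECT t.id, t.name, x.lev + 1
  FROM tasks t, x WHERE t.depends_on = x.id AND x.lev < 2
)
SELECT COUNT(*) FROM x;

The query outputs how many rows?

4

Base: id=2 (verify) at lev 0.
Iteration 1: rows with depends_on in {2} -> test (id 4, lev 1), notify (id 5, lev 1).
Iteration 2: rows with depends_on in {4,5} -> rollback (id 6, lev 2).
Iteration 3: lev < 2 fails for all current rows; recursion stops.
Total rows emitted: 4.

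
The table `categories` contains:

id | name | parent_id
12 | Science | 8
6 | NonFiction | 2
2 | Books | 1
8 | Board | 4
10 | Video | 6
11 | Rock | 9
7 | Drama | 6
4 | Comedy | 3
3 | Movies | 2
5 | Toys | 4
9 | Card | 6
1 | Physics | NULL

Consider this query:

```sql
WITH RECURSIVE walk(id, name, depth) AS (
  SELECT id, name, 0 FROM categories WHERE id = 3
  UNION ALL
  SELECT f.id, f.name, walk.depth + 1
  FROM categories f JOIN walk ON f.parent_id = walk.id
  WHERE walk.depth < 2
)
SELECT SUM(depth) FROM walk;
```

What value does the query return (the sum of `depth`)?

Base: id=3 (Movies) at depth 0.
Iteration 1: rows with parent_id in {3} -> Comedy (id 4, depth 1).
Iteration 2: rows with parent_id in {4} -> Toys (id 5, depth 2), Board (id 8, depth 2).
Iteration 3: depth < 2 fails for all current rows; recursion stops.
SUM(depth) = 0 + 1 + 2 + 2 = 5.

5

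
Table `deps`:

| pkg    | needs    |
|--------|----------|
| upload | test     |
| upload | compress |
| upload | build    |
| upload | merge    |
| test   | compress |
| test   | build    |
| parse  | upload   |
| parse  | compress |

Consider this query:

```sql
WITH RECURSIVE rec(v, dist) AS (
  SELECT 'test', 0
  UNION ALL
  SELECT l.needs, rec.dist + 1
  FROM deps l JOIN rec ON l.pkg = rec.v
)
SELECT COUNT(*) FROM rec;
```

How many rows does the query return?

3

Base: (test, dist=0).
Iteration 1: edges from {test} -> (build, dist=1), (compress, dist=1).
Iteration 2: no outgoing edges from {build,compress}; recursion stops.
Total rows emitted: 3.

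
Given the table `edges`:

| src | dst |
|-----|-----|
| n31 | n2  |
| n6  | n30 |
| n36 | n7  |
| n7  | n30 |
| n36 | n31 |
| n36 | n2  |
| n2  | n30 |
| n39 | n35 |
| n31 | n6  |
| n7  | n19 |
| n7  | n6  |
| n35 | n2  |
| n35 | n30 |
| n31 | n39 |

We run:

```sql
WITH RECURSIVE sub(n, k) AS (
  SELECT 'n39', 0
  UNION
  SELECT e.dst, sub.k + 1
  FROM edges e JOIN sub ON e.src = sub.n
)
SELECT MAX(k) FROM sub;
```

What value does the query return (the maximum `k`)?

Base: (n39, k=0).
Iteration 1: edges from {n39} -> (n35, k=1).
Iteration 2: edges from {n35} -> (n2, k=2), (n30, k=2).
Iteration 3: edges from {n2,n30} -> (n30, k=3).
Iteration 4: no outgoing edges from {n30}; recursion stops.
k values: 0, 1, 2, 2, 3; the maximum is 3.

3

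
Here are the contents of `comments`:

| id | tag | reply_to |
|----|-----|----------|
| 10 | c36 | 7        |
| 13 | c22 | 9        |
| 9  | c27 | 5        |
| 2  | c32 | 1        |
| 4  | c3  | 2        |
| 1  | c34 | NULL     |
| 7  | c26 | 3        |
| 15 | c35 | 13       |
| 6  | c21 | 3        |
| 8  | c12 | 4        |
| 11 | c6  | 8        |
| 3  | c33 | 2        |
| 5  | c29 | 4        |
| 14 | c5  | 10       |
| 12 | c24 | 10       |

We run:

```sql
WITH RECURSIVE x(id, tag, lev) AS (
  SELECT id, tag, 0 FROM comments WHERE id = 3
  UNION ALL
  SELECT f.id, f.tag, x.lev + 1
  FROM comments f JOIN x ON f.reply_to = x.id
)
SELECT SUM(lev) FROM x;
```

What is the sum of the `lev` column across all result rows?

Base: id=3 (c33) at lev 0.
Iteration 1: rows with reply_to in {3} -> c21 (id 6, lev 1), c26 (id 7, lev 1).
Iteration 2: rows with reply_to in {6,7} -> c36 (id 10, lev 2).
Iteration 3: rows with reply_to in {10} -> c24 (id 12, lev 3), c5 (id 14, lev 3).
Iteration 4: no rows with reply_to in {12,14}; recursion stops.
SUM(lev) = 0 + 1 + 1 + 2 + 3 + 3 = 10.

10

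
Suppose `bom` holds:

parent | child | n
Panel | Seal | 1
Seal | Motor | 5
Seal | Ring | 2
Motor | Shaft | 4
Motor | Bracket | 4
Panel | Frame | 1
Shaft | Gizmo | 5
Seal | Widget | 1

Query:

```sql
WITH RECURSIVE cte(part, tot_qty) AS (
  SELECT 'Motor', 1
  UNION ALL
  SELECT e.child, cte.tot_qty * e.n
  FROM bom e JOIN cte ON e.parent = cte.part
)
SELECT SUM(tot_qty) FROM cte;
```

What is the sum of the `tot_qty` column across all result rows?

29

Base: (Motor, tot_qty=1).
Iteration 1: components of {Motor} -> Bracket = 1*4 = 4, Shaft = 1*4 = 4.
Iteration 2: components of {Bracket,Shaft} -> Gizmo = 4*5 = 20.
Iteration 3: no further components; recursion stops.
SUM(tot_qty) = 1 + 4 + 4 + 20 = 29.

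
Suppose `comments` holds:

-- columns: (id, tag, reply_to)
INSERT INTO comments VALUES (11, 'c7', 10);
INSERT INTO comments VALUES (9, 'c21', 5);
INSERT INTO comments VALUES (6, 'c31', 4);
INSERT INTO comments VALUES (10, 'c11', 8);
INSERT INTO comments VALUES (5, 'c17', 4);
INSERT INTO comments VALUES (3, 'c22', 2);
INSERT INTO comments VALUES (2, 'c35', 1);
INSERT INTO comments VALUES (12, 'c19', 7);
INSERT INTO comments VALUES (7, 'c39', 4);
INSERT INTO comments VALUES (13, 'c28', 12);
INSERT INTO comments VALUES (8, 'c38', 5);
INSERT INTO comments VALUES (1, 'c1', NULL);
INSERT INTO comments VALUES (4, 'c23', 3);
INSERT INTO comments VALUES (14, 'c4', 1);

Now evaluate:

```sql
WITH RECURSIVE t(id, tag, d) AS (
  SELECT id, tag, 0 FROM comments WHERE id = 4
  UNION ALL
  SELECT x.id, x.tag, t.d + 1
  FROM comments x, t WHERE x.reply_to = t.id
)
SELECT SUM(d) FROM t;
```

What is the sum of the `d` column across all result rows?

19

Base: id=4 (c23) at d 0.
Iteration 1: rows with reply_to in {4} -> c17 (id 5, d 1), c31 (id 6, d 1), c39 (id 7, d 1).
Iteration 2: rows with reply_to in {5,6,7} -> c38 (id 8, d 2), c21 (id 9, d 2), c19 (id 12, d 2).
Iteration 3: rows with reply_to in {8,9,12} -> c11 (id 10, d 3), c28 (id 13, d 3).
Iteration 4: rows with reply_to in {10,13} -> c7 (id 11, d 4).
Iteration 5: no rows with reply_to in {11}; recursion stops.
SUM(d) = 0 + 1 + 1 + 1 + 2 + 2 + 2 + 3 + 3 + 4 = 19.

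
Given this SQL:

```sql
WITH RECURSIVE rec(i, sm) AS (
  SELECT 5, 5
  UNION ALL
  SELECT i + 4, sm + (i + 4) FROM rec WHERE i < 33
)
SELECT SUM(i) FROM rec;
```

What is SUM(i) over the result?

152

Base: i=5, sm=5.
Iteration 1: 5 < 33 holds -> i = 5 + 4 = 9, sm = 5 + 9 = 14.
Iteration 2: 9 < 33 holds -> i = 9 + 4 = 13, sm = 14 + 13 = 27.
Iteration 3: 13 < 33 holds -> i = 13 + 4 = 17, sm = 27 + 17 = 44.
Iteration 4: 17 < 33 holds -> i = 17 + 4 = 21, sm = 44 + 21 = 65.
Iteration 5: 21 < 33 holds -> i = 21 + 4 = 25, sm = 65 + 25 = 90.
Iteration 6: 25 < 33 holds -> i = 25 + 4 = 29, sm = 90 + 29 = 119.
Iteration 7: 29 < 33 holds -> i = 29 + 4 = 33, sm = 119 + 33 = 152.
Iteration 8: 33 < 33 fails; recursion stops.
SUM(i) = 5 + 9 + 13 + 17 + 21 + 25 + 29 + 33 = 152.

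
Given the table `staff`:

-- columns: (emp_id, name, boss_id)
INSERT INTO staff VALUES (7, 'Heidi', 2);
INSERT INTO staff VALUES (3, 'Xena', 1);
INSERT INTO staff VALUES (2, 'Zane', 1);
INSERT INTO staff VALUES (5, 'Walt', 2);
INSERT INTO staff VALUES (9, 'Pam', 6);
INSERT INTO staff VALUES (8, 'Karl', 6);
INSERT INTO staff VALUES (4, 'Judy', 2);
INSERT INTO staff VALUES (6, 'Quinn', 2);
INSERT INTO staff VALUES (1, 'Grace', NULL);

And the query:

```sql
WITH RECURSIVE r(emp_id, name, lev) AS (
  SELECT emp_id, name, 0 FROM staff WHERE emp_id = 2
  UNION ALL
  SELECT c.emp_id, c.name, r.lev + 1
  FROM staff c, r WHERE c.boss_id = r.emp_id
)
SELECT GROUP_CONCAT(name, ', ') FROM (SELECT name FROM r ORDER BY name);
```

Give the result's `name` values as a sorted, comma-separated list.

Base: emp_id=2 (Zane) at lev 0.
Iteration 1: rows with boss_id in {2} -> Judy (id 4, lev 1), Walt (id 5, lev 1), Quinn (id 6, lev 1), Heidi (id 7, lev 1).
Iteration 2: rows with boss_id in {4,5,6,7} -> Karl (id 8, lev 2), Pam (id 9, lev 2).
Iteration 3: no rows with boss_id in {8,9}; recursion stops.

Heidi, Judy, Karl, Pam, Quinn, Walt, Zane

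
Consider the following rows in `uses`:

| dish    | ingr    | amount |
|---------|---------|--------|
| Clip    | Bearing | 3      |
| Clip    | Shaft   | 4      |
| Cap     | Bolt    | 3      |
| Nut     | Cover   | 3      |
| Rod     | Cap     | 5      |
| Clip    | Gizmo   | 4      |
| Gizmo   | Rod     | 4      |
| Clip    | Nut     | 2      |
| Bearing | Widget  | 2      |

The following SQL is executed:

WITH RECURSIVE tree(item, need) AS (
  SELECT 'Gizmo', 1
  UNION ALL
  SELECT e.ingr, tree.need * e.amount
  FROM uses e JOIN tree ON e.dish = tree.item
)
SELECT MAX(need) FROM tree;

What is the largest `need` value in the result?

60

Base: (Gizmo, need=1).
Iteration 1: components of {Gizmo} -> Rod = 1*4 = 4.
Iteration 2: components of {Rod} -> Cap = 4*5 = 20.
Iteration 3: components of {Cap} -> Bolt = 20*3 = 60.
Iteration 4: no further components; recursion stops.
need values: 1, 4, 20, 60; the maximum is 60.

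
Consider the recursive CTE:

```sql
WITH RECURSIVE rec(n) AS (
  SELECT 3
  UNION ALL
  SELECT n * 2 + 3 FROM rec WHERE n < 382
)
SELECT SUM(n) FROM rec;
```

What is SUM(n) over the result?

1506

Base: n=3.
Iteration 1: 3 < 382 holds -> n = 3 * 2 + 3 = 9.
Iteration 2: 9 < 382 holds -> n = 9 * 2 + 3 = 21.
Iteration 3: 21 < 382 holds -> n = 21 * 2 + 3 = 45.
Iteration 4: 45 < 382 holds -> n = 45 * 2 + 3 = 93.
Iteration 5: 93 < 382 holds -> n = 93 * 2 + 3 = 189.
Iteration 6: 189 < 382 holds -> n = 189 * 2 + 3 = 381.
Iteration 7: 381 < 382 holds -> n = 381 * 2 + 3 = 765.
Iteration 8: 765 < 382 fails; recursion stops.
SUM(n) = 3 + 9 + 21 + 45 + 93 + 189 + 381 + 765 = 1506.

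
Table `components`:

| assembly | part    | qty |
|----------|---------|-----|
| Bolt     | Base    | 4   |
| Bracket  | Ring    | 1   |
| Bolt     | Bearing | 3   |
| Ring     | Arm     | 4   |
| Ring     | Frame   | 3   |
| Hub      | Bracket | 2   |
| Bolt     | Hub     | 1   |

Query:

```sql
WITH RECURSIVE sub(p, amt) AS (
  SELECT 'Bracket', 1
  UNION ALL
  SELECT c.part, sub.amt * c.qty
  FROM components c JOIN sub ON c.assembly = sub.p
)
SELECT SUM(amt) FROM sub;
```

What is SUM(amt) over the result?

Base: (Bracket, amt=1).
Iteration 1: components of {Bracket} -> Ring = 1*1 = 1.
Iteration 2: components of {Ring} -> Arm = 1*4 = 4, Frame = 1*3 = 3.
Iteration 3: no further components; recursion stops.
SUM(amt) = 1 + 1 + 3 + 4 = 9.

9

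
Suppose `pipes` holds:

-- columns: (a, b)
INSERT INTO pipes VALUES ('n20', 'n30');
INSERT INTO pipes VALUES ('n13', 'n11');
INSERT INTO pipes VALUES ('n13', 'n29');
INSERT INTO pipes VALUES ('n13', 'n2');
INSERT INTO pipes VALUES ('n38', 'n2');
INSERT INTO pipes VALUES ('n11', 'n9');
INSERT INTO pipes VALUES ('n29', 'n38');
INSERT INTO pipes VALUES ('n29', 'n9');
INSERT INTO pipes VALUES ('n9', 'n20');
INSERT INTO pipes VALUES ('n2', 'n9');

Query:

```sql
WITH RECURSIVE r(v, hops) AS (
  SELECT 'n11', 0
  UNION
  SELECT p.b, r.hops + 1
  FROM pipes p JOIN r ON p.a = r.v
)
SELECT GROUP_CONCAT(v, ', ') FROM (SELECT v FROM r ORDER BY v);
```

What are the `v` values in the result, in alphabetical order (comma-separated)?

n11, n20, n30, n9

Base: (n11, hops=0).
Iteration 1: edges from {n11} -> (n9, hops=1).
Iteration 2: edges from {n9} -> (n20, hops=2).
Iteration 3: edges from {n20} -> (n30, hops=3).
Iteration 4: no outgoing edges from {n30}; recursion stops.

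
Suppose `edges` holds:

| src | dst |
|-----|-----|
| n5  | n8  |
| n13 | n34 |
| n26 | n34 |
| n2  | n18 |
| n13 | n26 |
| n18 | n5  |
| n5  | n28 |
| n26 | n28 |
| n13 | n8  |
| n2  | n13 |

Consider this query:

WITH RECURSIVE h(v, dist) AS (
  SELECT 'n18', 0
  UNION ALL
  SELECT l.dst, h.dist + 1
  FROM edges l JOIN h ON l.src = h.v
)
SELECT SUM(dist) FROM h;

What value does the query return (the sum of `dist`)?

Base: (n18, dist=0).
Iteration 1: edges from {n18} -> (n5, dist=1).
Iteration 2: edges from {n5} -> (n28, dist=2), (n8, dist=2).
Iteration 3: no outgoing edges from {n28,n8}; recursion stops.
SUM(dist) = 0 + 1 + 2 + 2 = 5.

5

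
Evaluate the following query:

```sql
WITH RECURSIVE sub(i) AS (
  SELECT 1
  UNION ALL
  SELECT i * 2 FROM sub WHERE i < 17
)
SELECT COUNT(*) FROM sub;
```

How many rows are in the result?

Base: i=1.
Iteration 1: 1 < 17 holds -> i = 1 * 2 = 2.
Iteration 2: 2 < 17 holds -> i = 2 * 2 = 4.
Iteration 3: 4 < 17 holds -> i = 4 * 2 = 8.
Iteration 4: 8 < 17 holds -> i = 8 * 2 = 16.
Iteration 5: 16 < 17 holds -> i = 16 * 2 = 32.
Iteration 6: 32 < 17 fails; recursion stops.
Total rows emitted: 6.

6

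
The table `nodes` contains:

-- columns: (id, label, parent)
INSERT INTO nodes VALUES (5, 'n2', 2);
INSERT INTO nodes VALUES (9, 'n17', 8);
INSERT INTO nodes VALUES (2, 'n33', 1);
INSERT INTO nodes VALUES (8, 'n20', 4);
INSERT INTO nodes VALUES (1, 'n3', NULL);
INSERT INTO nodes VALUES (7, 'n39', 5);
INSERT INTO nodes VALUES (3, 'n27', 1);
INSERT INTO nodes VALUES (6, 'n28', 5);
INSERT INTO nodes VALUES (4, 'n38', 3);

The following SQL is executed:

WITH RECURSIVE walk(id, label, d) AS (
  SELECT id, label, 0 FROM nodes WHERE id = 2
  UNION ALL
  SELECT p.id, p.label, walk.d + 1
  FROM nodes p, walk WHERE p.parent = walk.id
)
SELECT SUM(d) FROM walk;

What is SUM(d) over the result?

5

Base: id=2 (n33) at d 0.
Iteration 1: rows with parent in {2} -> n2 (id 5, d 1).
Iteration 2: rows with parent in {5} -> n28 (id 6, d 2), n39 (id 7, d 2).
Iteration 3: no rows with parent in {6,7}; recursion stops.
SUM(d) = 0 + 1 + 2 + 2 = 5.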